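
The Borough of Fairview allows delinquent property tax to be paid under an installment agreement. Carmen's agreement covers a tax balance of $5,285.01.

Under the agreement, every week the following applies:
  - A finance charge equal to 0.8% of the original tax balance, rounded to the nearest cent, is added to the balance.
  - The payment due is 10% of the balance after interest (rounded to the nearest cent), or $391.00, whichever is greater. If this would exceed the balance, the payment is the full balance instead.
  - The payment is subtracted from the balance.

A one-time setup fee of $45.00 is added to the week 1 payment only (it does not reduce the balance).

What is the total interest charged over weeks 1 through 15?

# | Opening | Interest | Payment | Fee | End bal
1 | $5,285.01 | $42.28 | $532.73 | $45.00 | $4,794.56
2 | $4,794.56 | $42.28 | $483.68 | — | $4,353.16
3 | $4,353.16 | $42.28 | $439.54 | — | $3,955.90
4 | $3,955.90 | $42.28 | $399.82 | — | $3,598.36
5 | $3,598.36 | $42.28 | $391.00 | — | $3,249.64
6 | $3,249.64 | $42.28 | $391.00 | — | $2,900.92
7 | $2,900.92 | $42.28 | $391.00 | — | $2,552.20
8 | $2,552.20 | $42.28 | $391.00 | — | $2,203.48
9 | $2,203.48 | $42.28 | $391.00 | — | $1,854.76
10 | $1,854.76 | $42.28 | $391.00 | — | $1,506.04
11 | $1,506.04 | $42.28 | $391.00 | — | $1,157.32
12 | $1,157.32 | $42.28 | $391.00 | — | $808.60
13 | $808.60 | $42.28 | $391.00 | — | $459.88
14 | $459.88 | $42.28 | $391.00 | — | $111.16
15 | $111.16 | $42.28 | $153.44 | — | $0.00
Total interest: $42.28 + $42.28 + $42.28 + $42.28 + $42.28 + $42.28 + $42.28 + $42.28 + $42.28 + $42.28 + $42.28 + $42.28 + $42.28 + $42.28 + $42.28 = $634.20

$634.20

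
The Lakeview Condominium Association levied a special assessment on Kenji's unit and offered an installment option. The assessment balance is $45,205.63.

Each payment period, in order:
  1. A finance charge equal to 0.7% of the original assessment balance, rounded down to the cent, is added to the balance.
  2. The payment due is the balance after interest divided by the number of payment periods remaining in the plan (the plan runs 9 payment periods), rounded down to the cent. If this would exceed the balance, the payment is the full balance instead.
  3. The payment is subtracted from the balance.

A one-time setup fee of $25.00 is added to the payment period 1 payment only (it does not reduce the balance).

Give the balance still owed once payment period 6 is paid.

# | Opening | Interest | Payment | Fee | End bal
1 | $45,205.63 | $316.43 | $5,058.00 | $25.00 | $40,464.06
2 | $40,464.06 | $316.43 | $5,097.56 | — | $35,682.93
3 | $35,682.93 | $316.43 | $5,142.76 | — | $30,856.60
4 | $30,856.60 | $316.43 | $5,195.50 | — | $25,977.53
5 | $25,977.53 | $316.43 | $5,258.79 | — | $21,035.17
6 | $21,035.17 | $316.43 | $5,337.90 | — | $16,013.70

$16,013.70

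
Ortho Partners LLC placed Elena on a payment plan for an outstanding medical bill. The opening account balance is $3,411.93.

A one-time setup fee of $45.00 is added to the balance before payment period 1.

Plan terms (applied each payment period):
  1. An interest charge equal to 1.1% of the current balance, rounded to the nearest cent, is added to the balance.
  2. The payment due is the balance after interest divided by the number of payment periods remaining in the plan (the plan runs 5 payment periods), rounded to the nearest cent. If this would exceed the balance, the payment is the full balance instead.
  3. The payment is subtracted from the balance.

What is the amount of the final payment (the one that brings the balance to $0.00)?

$730.26

Payment period 1: opening $3,456.93; interest $38.03 → $3,494.96; payment $698.99; balance $2,795.97
Payment period 2: opening $2,795.97; interest $30.76 → $2,826.73; payment $706.68; balance $2,120.05
Payment period 3: opening $2,120.05; interest $23.32 → $2,143.37; payment $714.46; balance $1,428.91
Payment period 4: opening $1,428.91; interest $15.72 → $1,444.63; payment $722.32; balance $722.31
Payment period 5: opening $722.31; interest $7.95 → $730.26; payment $730.26; balance $0.00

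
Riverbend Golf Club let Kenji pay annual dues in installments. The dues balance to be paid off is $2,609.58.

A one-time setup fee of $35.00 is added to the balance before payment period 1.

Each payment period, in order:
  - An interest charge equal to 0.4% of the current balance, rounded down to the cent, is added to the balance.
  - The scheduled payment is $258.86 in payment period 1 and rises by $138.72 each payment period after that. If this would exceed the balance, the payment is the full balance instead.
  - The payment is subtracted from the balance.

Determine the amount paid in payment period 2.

# | Opening | Interest | Payment | End bal
1 | $2,644.58 | $10.57 | $258.86 | $2,396.29
2 | $2,396.29 | $9.58 | $397.58 | $2,008.29

$397.58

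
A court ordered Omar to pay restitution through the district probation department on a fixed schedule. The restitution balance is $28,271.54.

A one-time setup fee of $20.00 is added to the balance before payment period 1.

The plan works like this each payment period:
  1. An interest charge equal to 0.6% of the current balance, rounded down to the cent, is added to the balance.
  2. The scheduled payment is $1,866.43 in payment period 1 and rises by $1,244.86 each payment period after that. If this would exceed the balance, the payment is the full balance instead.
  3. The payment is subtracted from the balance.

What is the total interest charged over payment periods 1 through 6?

Payment period 1: $28,291.54 +$169.74 interest = $28,461.28; pay $1,866.43 → $26,594.85
Payment period 2: $26,594.85 +$159.56 interest = $26,754.41; pay $3,111.29 → $23,643.12
Payment period 3: $23,643.12 +$141.85 interest = $23,784.97; pay $4,356.15 → $19,428.82
Payment period 4: $19,428.82 +$116.57 interest = $19,545.39; pay $5,601.01 → $13,944.38
Payment period 5: $13,944.38 +$83.66 interest = $14,028.04; pay $6,845.87 → $7,182.17
Payment period 6: $7,182.17 +$43.09 interest = $7,225.26; pay $7,225.26 → $0.00
Total interest: $169.74 + $159.56 + $141.85 + $116.57 + $83.66 + $43.09 = $714.47

$714.47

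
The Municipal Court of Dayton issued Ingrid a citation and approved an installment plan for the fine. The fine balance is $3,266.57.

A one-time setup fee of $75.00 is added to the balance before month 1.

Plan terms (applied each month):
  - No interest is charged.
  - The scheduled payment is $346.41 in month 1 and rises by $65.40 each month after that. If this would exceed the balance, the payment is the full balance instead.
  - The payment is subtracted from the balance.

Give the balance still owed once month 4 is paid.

$1,563.53

Month 1: $3,341.57 − $346.41 → $2,995.16
Month 2: $2,995.16 − $411.81 → $2,583.35
Month 3: $2,583.35 − $477.21 → $2,106.14
Month 4: $2,106.14 − $542.61 → $1,563.53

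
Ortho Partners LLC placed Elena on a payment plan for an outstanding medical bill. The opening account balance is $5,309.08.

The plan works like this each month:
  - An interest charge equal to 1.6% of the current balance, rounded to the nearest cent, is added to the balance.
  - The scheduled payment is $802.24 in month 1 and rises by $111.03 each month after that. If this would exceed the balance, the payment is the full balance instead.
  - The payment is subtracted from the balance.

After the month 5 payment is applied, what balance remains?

$477.78

Month 1: $5,309.08 +$84.95 interest = $5,394.03; pay $802.24 → $4,591.79
Month 2: $4,591.79 +$73.47 interest = $4,665.26; pay $913.27 → $3,751.99
Month 3: $3,751.99 +$60.03 interest = $3,812.02; pay $1,024.30 → $2,787.72
Month 4: $2,787.72 +$44.60 interest = $2,832.32; pay $1,135.33 → $1,696.99
Month 5: $1,696.99 +$27.15 interest = $1,724.14; pay $1,246.36 → $477.78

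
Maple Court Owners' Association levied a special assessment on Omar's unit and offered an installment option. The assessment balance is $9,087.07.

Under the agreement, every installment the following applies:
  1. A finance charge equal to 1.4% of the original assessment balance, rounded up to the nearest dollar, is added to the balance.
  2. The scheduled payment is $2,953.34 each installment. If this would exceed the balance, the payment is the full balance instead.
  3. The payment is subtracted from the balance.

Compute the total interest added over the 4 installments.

$512.00

Installment 1: opening $9,087.07; interest $128.00 → $9,215.07; payment $2,953.34; balance $6,261.73
Installment 2: opening $6,261.73; interest $128.00 → $6,389.73; payment $2,953.34; balance $3,436.39
Installment 3: opening $3,436.39; interest $128.00 → $3,564.39; payment $2,953.34; balance $611.05
Installment 4: opening $611.05; interest $128.00 → $739.05; payment $739.05; balance $0.00
Total interest: $128.00 + $128.00 + $128.00 + $128.00 = $512.00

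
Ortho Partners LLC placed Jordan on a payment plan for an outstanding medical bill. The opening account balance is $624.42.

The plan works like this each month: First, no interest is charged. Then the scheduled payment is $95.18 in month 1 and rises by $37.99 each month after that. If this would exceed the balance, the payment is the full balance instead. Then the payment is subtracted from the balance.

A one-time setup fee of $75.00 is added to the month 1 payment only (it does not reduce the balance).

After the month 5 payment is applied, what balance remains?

$0.00

Month 1: opening $624.42; payment $95.18 (+ $75.00 fee); balance $529.24
Month 2: opening $529.24; payment $133.17; balance $396.07
Month 3: opening $396.07; payment $171.16; balance $224.91
Month 4: opening $224.91; payment $209.15; balance $15.76
Month 5: opening $15.76; payment $15.76; balance $0.00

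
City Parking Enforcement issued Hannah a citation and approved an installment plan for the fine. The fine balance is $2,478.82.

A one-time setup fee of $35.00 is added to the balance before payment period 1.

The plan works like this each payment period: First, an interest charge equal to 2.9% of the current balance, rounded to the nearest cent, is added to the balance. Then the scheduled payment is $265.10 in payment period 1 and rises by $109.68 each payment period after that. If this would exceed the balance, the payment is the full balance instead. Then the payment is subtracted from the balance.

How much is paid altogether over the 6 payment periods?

$2,799.31

Payment period 1: opening $2,513.82; interest $72.90 → $2,586.72; payment $265.10; balance $2,321.62
Payment period 2: opening $2,321.62; interest $67.33 → $2,388.95; payment $374.78; balance $2,014.17
Payment period 3: opening $2,014.17; interest $58.41 → $2,072.58; payment $484.46; balance $1,588.12
Payment period 4: opening $1,588.12; interest $46.06 → $1,634.18; payment $594.14; balance $1,040.04
Payment period 5: opening $1,040.04; interest $30.16 → $1,070.20; payment $703.82; balance $366.38
Payment period 6: opening $366.38; interest $10.63 → $377.01; payment $377.01; balance $0.00
Total paid: $2,799.31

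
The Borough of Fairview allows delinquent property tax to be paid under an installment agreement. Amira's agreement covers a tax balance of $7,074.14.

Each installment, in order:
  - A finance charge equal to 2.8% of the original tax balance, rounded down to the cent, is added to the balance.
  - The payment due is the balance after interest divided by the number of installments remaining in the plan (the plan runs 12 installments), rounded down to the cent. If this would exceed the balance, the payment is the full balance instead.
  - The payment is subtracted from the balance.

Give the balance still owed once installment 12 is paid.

$0.00

Installment 1: opening $7,074.14; interest $198.07 → $7,272.21; payment $606.01; balance $6,666.20
Installment 2: opening $6,666.20; interest $198.07 → $6,864.27; payment $624.02; balance $6,240.25
Installment 3: opening $6,240.25; interest $198.07 → $6,438.32; payment $643.83; balance $5,794.49
Installment 4: opening $5,794.49; interest $198.07 → $5,992.56; payment $665.84; balance $5,326.72
Installment 5: opening $5,326.72; interest $198.07 → $5,524.79; payment $690.59; balance $4,834.20
Installment 6: opening $4,834.20; interest $198.07 → $5,032.27; payment $718.89; balance $4,313.38
Installment 7: opening $4,313.38; interest $198.07 → $4,511.45; payment $751.90; balance $3,759.55
Installment 8: opening $3,759.55; interest $198.07 → $3,957.62; payment $791.52; balance $3,166.10
Installment 9: opening $3,166.10; interest $198.07 → $3,364.17; payment $841.04; balance $2,523.13
Installment 10: opening $2,523.13; interest $198.07 → $2,721.20; payment $907.06; balance $1,814.14
Installment 11: opening $1,814.14; interest $198.07 → $2,012.21; payment $1,006.10; balance $1,006.11
Installment 12: opening $1,006.11; interest $198.07 → $1,204.18; payment $1,204.18; balance $0.00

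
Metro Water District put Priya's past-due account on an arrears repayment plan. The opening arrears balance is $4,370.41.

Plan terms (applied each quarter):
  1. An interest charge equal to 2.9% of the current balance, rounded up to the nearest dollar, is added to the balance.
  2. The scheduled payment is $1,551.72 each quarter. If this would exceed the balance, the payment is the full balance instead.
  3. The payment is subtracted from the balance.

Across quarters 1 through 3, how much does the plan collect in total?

Quarter 1: $4,370.41 +$127.00 interest = $4,497.41; pay $1,551.72 → $2,945.69
Quarter 2: $2,945.69 +$86.00 interest = $3,031.69; pay $1,551.72 → $1,479.97
Quarter 3: $1,479.97 +$43.00 interest = $1,522.97; pay $1,522.97 → $0.00
Total paid: $4,626.41

$4,626.41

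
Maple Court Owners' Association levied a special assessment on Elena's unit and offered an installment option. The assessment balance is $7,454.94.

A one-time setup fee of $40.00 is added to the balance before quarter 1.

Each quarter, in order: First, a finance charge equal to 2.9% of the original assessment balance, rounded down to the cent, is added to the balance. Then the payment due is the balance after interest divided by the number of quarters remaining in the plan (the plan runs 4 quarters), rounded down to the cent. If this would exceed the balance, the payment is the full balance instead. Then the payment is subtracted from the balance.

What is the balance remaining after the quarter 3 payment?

$2,107.95

Quarter 1: opening $7,494.94; interest $216.19 → $7,711.13; payment $1,927.78; balance $5,783.35
Quarter 2: opening $5,783.35; interest $216.19 → $5,999.54; payment $1,999.84; balance $3,999.70
Quarter 3: opening $3,999.70; interest $216.19 → $4,215.89; payment $2,107.94; balance $2,107.95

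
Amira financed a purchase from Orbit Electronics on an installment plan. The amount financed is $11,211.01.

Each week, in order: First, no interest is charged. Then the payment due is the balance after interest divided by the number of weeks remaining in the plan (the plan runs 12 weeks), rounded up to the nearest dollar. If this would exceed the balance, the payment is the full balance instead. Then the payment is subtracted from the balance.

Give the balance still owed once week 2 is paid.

Week 1: $11,211.01 − $935.00 → $10,276.01
Week 2: $10,276.01 − $935.00 → $9,341.01

$9,341.01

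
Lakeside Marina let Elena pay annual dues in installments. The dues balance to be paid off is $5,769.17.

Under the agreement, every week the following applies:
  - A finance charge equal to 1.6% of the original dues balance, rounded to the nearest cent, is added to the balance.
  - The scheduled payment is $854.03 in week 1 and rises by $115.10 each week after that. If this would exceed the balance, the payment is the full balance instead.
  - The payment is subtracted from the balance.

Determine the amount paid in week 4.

$1,199.33

Week 1: opening $5,769.17; interest $92.31 → $5,861.48; payment $854.03; balance $5,007.45
Week 2: opening $5,007.45; interest $92.31 → $5,099.76; payment $969.13; balance $4,130.63
Week 3: opening $4,130.63; interest $92.31 → $4,222.94; payment $1,084.23; balance $3,138.71
Week 4: opening $3,138.71; interest $92.31 → $3,231.02; payment $1,199.33; balance $2,031.69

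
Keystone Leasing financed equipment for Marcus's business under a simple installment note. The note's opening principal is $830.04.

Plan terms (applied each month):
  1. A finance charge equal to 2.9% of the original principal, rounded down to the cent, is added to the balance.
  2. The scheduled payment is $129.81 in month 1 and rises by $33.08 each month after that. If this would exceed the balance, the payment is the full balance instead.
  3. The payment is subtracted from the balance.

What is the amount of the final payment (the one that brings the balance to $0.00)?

$232.67

Month 1: opening $830.04; interest $24.07 → $854.11; payment $129.81; balance $724.30
Month 2: opening $724.30; interest $24.07 → $748.37; payment $162.89; balance $585.48
Month 3: opening $585.48; interest $24.07 → $609.55; payment $195.97; balance $413.58
Month 4: opening $413.58; interest $24.07 → $437.65; payment $229.05; balance $208.60
Month 5: opening $208.60; interest $24.07 → $232.67; payment $232.67; balance $0.00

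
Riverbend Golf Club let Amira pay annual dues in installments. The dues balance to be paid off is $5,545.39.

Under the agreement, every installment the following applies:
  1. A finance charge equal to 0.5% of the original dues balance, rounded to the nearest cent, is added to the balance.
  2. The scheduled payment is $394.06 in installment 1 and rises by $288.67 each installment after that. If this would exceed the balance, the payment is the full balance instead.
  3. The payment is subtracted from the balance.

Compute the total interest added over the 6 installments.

$166.38

Installment 1: opening $5,545.39; interest $27.73 → $5,573.12; payment $394.06; balance $5,179.06
Installment 2: opening $5,179.06; interest $27.73 → $5,206.79; payment $682.73; balance $4,524.06
Installment 3: opening $4,524.06; interest $27.73 → $4,551.79; payment $971.40; balance $3,580.39
Installment 4: opening $3,580.39; interest $27.73 → $3,608.12; payment $1,260.07; balance $2,348.05
Installment 5: opening $2,348.05; interest $27.73 → $2,375.78; payment $1,548.74; balance $827.04
Installment 6: opening $827.04; interest $27.73 → $854.77; payment $854.77; balance $0.00
Total interest: $27.73 + $27.73 + $27.73 + $27.73 + $27.73 + $27.73 = $166.38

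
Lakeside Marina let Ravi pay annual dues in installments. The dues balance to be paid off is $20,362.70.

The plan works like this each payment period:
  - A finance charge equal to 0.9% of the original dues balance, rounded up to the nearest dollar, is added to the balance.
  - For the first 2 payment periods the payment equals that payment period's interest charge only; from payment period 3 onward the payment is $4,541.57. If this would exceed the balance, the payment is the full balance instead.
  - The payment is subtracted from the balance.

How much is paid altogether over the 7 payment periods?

Payment period 1: $20,362.70 +$184.00 interest = $20,546.70; pay $184.00 → $20,362.70
Payment period 2: $20,362.70 +$184.00 interest = $20,546.70; pay $184.00 → $20,362.70
Payment period 3: $20,362.70 +$184.00 interest = $20,546.70; pay $4,541.57 → $16,005.13
Payment period 4: $16,005.13 +$184.00 interest = $16,189.13; pay $4,541.57 → $11,647.56
Payment period 5: $11,647.56 +$184.00 interest = $11,831.56; pay $4,541.57 → $7,289.99
Payment period 6: $7,289.99 +$184.00 interest = $7,473.99; pay $4,541.57 → $2,932.42
Payment period 7: $2,932.42 +$184.00 interest = $3,116.42; pay $3,116.42 → $0.00
Total paid: $21,650.70

$21,650.70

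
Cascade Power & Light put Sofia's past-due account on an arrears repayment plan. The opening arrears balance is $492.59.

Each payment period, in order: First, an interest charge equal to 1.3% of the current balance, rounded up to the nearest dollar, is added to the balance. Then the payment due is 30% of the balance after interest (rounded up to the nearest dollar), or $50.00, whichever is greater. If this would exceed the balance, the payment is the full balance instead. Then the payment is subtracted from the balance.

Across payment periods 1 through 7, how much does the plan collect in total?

Payment period 1: $492.59 +$7.00 interest = $499.59; pay $150.00 → $349.59
Payment period 2: $349.59 +$5.00 interest = $354.59; pay $107.00 → $247.59
Payment period 3: $247.59 +$4.00 interest = $251.59; pay $76.00 → $175.59
Payment period 4: $175.59 +$3.00 interest = $178.59; pay $54.00 → $124.59
Payment period 5: $124.59 +$2.00 interest = $126.59; pay $50.00 → $76.59
Payment period 6: $76.59 +$1.00 interest = $77.59; pay $50.00 → $27.59
Payment period 7: $27.59 +$1.00 interest = $28.59; pay $28.59 → $0.00
Total paid: $515.59

$515.59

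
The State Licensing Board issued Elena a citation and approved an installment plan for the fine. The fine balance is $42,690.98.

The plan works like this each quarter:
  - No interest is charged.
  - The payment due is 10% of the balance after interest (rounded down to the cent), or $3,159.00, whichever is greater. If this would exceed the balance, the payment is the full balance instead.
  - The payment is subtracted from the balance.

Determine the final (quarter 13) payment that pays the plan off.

# | Opening | Payment | End bal
1 | $42,690.98 | $4,269.09 | $38,421.89
2 | $38,421.89 | $3,842.18 | $34,579.71
3 | $34,579.71 | $3,457.97 | $31,121.74
4 | $31,121.74 | $3,159.00 | $27,962.74
5 | $27,962.74 | $3,159.00 | $24,803.74
6 | $24,803.74 | $3,159.00 | $21,644.74
7 | $21,644.74 | $3,159.00 | $18,485.74
8 | $18,485.74 | $3,159.00 | $15,326.74
9 | $15,326.74 | $3,159.00 | $12,167.74
10 | $12,167.74 | $3,159.00 | $9,008.74
11 | $9,008.74 | $3,159.00 | $5,849.74
12 | $5,849.74 | $3,159.00 | $2,690.74
13 | $2,690.74 | $2,690.74 | $0.00

$2,690.74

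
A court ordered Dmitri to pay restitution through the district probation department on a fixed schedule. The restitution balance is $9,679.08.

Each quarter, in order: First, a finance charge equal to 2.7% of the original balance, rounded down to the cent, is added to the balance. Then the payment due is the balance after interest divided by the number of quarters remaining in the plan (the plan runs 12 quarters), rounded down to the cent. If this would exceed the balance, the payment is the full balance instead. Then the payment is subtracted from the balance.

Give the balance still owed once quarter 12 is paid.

Quarter 1: $9,679.08 +$261.33 interest = $9,940.41; pay $828.36 → $9,112.05
Quarter 2: $9,112.05 +$261.33 interest = $9,373.38; pay $852.12 → $8,521.26
Quarter 3: $8,521.26 +$261.33 interest = $8,782.59; pay $878.25 → $7,904.34
Quarter 4: $7,904.34 +$261.33 interest = $8,165.67; pay $907.29 → $7,258.38
Quarter 5: $7,258.38 +$261.33 interest = $7,519.71; pay $939.96 → $6,579.75
Quarter 6: $6,579.75 +$261.33 interest = $6,841.08; pay $977.29 → $5,863.79
Quarter 7: $5,863.79 +$261.33 interest = $6,125.12; pay $1,020.85 → $5,104.27
Quarter 8: $5,104.27 +$261.33 interest = $5,365.60; pay $1,073.12 → $4,292.48
Quarter 9: $4,292.48 +$261.33 interest = $4,553.81; pay $1,138.45 → $3,415.36
Quarter 10: $3,415.36 +$261.33 interest = $3,676.69; pay $1,225.56 → $2,451.13
Quarter 11: $2,451.13 +$261.33 interest = $2,712.46; pay $1,356.23 → $1,356.23
Quarter 12: $1,356.23 +$261.33 interest = $1,617.56; pay $1,617.56 → $0.00

$0.00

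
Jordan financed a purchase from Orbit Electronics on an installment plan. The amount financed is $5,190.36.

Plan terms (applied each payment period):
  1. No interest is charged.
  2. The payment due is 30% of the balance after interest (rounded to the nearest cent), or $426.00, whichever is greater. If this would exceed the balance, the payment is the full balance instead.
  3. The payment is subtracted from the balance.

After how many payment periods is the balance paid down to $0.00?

# | Opening | Payment | End bal
1 | $5,190.36 | $1,557.11 | $3,633.25
2 | $3,633.25 | $1,089.98 | $2,543.27
3 | $2,543.27 | $762.98 | $1,780.29
4 | $1,780.29 | $534.09 | $1,246.20
5 | $1,246.20 | $426.00 | $820.20
6 | $820.20 | $426.00 | $394.20
7 | $394.20 | $394.20 | $0.00
Balance reaches $0.00 in payment period 7.

7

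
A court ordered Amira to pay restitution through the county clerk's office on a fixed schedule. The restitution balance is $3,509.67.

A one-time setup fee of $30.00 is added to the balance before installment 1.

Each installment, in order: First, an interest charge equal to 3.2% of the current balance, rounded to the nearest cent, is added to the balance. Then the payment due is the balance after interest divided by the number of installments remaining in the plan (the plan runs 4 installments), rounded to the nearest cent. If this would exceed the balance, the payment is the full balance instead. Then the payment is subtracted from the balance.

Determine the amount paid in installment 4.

$1,003.73

Installment 1: opening $3,539.67; interest $113.27 → $3,652.94; payment $913.24; balance $2,739.70
Installment 2: opening $2,739.70; interest $87.67 → $2,827.37; payment $942.46; balance $1,884.91
Installment 3: opening $1,884.91; interest $60.32 → $1,945.23; payment $972.62; balance $972.61
Installment 4: opening $972.61; interest $31.12 → $1,003.73; payment $1,003.73; balance $0.00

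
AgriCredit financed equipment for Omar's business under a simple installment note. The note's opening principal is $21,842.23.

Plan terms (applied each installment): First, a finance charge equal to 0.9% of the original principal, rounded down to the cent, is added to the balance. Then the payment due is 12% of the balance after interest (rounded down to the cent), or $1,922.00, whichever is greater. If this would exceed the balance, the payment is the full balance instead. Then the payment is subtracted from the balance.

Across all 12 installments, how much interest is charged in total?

Installment 1: opening $21,842.23; interest $196.58 → $22,038.81; payment $2,644.65; balance $19,394.16
Installment 2: opening $19,394.16; interest $196.58 → $19,590.74; payment $2,350.88; balance $17,239.86
Installment 3: opening $17,239.86; interest $196.58 → $17,436.44; payment $2,092.37; balance $15,344.07
Installment 4: opening $15,344.07; interest $196.58 → $15,540.65; payment $1,922.00; balance $13,618.65
Installment 5: opening $13,618.65; interest $196.58 → $13,815.23; payment $1,922.00; balance $11,893.23
Installment 6: opening $11,893.23; interest $196.58 → $12,089.81; payment $1,922.00; balance $10,167.81
Installment 7: opening $10,167.81; interest $196.58 → $10,364.39; payment $1,922.00; balance $8,442.39
Installment 8: opening $8,442.39; interest $196.58 → $8,638.97; payment $1,922.00; balance $6,716.97
Installment 9: opening $6,716.97; interest $196.58 → $6,913.55; payment $1,922.00; balance $4,991.55
Installment 10: opening $4,991.55; interest $196.58 → $5,188.13; payment $1,922.00; balance $3,266.13
Installment 11: opening $3,266.13; interest $196.58 → $3,462.71; payment $1,922.00; balance $1,540.71
Installment 12: opening $1,540.71; interest $196.58 → $1,737.29; payment $1,737.29; balance $0.00
Total interest: $196.58 + $196.58 + $196.58 + $196.58 + $196.58 + $196.58 + $196.58 + $196.58 + $196.58 + $196.58 + $196.58 + $196.58 = $2,358.96

$2,358.96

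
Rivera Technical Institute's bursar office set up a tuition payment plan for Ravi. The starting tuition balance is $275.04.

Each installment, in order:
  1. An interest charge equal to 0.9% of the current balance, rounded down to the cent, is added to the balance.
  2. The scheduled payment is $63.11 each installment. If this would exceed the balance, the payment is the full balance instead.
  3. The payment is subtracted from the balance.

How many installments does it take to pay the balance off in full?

Installment 1: opening $275.04; interest $2.47 → $277.51; payment $63.11; balance $214.40
Installment 2: opening $214.40; interest $1.92 → $216.32; payment $63.11; balance $153.21
Installment 3: opening $153.21; interest $1.37 → $154.58; payment $63.11; balance $91.47
Installment 4: opening $91.47; interest $0.82 → $92.29; payment $63.11; balance $29.18
Installment 5: opening $29.18; interest $0.26 → $29.44; payment $29.44; balance $0.00
Balance reaches $0.00 in installment 5.

5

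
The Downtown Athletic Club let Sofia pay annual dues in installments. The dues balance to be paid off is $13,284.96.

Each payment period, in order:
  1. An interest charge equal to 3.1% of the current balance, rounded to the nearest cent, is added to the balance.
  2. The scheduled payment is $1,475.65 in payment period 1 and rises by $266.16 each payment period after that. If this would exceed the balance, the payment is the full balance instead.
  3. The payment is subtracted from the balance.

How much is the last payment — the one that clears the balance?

Payment period 1: opening $13,284.96; interest $411.83 → $13,696.79; payment $1,475.65; balance $12,221.14
Payment period 2: opening $12,221.14; interest $378.86 → $12,600.00; payment $1,741.81; balance $10,858.19
Payment period 3: opening $10,858.19; interest $336.60 → $11,194.79; payment $2,007.97; balance $9,186.82
Payment period 4: opening $9,186.82; interest $284.79 → $9,471.61; payment $2,274.13; balance $7,197.48
Payment period 5: opening $7,197.48; interest $223.12 → $7,420.60; payment $2,540.29; balance $4,880.31
Payment period 6: opening $4,880.31; interest $151.29 → $5,031.60; payment $2,806.45; balance $2,225.15
Payment period 7: opening $2,225.15; interest $68.98 → $2,294.13; payment $2,294.13; balance $0.00

$2,294.13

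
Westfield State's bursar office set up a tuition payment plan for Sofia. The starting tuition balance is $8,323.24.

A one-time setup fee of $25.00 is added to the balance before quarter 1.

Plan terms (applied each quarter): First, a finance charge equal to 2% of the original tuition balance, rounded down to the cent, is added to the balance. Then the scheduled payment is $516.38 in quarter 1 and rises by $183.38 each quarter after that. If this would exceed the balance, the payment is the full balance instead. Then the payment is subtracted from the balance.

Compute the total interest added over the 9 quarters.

# | Opening | Interest | Payment | End bal
1 | $8,348.24 | $166.46 | $516.38 | $7,998.32
2 | $7,998.32 | $166.46 | $699.76 | $7,465.02
3 | $7,465.02 | $166.46 | $883.14 | $6,748.34
4 | $6,748.34 | $166.46 | $1,066.52 | $5,848.28
5 | $5,848.28 | $166.46 | $1,249.90 | $4,764.84
6 | $4,764.84 | $166.46 | $1,433.28 | $3,498.02
7 | $3,498.02 | $166.46 | $1,616.66 | $2,047.82
8 | $2,047.82 | $166.46 | $1,800.04 | $414.24
9 | $414.24 | $166.46 | $580.70 | $0.00
Total interest: $166.46 + $166.46 + $166.46 + $166.46 + $166.46 + $166.46 + $166.46 + $166.46 + $166.46 = $1,498.14

$1,498.14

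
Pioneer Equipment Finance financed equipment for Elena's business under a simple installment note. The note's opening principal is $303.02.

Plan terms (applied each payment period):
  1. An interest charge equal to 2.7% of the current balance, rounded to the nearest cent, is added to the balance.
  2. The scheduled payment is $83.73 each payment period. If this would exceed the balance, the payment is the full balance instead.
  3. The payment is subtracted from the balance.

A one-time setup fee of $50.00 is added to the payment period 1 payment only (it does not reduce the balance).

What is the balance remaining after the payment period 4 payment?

Payment period 1: $303.02 +$8.18 interest = $311.20; pay $83.73 (+ $50.00 fee) → $227.47
Payment period 2: $227.47 +$6.14 interest = $233.61; pay $83.73 → $149.88
Payment period 3: $149.88 +$4.05 interest = $153.93; pay $83.73 → $70.20
Payment period 4: $70.20 +$1.90 interest = $72.10; pay $72.10 → $0.00

$0.00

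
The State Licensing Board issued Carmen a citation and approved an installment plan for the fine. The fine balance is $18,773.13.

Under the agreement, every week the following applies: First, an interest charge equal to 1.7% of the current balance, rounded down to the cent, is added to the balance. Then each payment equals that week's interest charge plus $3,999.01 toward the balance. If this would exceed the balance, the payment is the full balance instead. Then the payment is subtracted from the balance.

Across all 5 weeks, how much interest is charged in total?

$915.87

Week 1: $18,773.13 +$319.14 interest = $19,092.27; pay $4,318.15 → $14,774.12
Week 2: $14,774.12 +$251.16 interest = $15,025.28; pay $4,250.17 → $10,775.11
Week 3: $10,775.11 +$183.17 interest = $10,958.28; pay $4,182.18 → $6,776.10
Week 4: $6,776.10 +$115.19 interest = $6,891.29; pay $4,114.20 → $2,777.09
Week 5: $2,777.09 +$47.21 interest = $2,824.30; pay $2,824.30 → $0.00
Total interest: $319.14 + $251.16 + $183.17 + $115.19 + $47.21 = $915.87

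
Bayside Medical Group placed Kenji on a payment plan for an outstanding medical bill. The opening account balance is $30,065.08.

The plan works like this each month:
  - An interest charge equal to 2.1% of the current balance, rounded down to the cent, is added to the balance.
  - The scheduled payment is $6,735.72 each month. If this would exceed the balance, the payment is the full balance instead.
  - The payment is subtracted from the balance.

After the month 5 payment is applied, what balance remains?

# | Opening | Interest | Payment | End bal
1 | $30,065.08 | $631.36 | $6,735.72 | $23,960.72
2 | $23,960.72 | $503.17 | $6,735.72 | $17,728.17
3 | $17,728.17 | $372.29 | $6,735.72 | $11,364.74
4 | $11,364.74 | $238.65 | $6,735.72 | $4,867.67
5 | $4,867.67 | $102.22 | $4,969.89 | $0.00

$0.00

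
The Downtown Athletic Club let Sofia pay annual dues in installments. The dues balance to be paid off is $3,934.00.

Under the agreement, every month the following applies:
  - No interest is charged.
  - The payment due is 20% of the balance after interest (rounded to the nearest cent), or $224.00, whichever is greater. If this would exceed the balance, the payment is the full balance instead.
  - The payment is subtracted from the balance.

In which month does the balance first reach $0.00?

Month 1: opening $3,934.00; payment $786.80; balance $3,147.20
Month 2: opening $3,147.20; payment $629.44; balance $2,517.76
Month 3: opening $2,517.76; payment $503.55; balance $2,014.21
Month 4: opening $2,014.21; payment $402.84; balance $1,611.37
Month 5: opening $1,611.37; payment $322.27; balance $1,289.10
Month 6: opening $1,289.10; payment $257.82; balance $1,031.28
Month 7: opening $1,031.28; payment $224.00; balance $807.28
Month 8: opening $807.28; payment $224.00; balance $583.28
Month 9: opening $583.28; payment $224.00; balance $359.28
Month 10: opening $359.28; payment $224.00; balance $135.28
Month 11: opening $135.28; payment $135.28; balance $0.00
Balance reaches $0.00 in month 11.

11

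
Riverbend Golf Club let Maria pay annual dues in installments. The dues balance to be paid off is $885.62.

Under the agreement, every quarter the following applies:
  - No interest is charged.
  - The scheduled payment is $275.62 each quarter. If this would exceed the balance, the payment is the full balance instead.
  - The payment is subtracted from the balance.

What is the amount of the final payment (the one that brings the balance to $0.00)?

# | Opening | Payment | End bal
1 | $885.62 | $275.62 | $610.00
2 | $610.00 | $275.62 | $334.38
3 | $334.38 | $275.62 | $58.76
4 | $58.76 | $58.76 | $0.00

$58.76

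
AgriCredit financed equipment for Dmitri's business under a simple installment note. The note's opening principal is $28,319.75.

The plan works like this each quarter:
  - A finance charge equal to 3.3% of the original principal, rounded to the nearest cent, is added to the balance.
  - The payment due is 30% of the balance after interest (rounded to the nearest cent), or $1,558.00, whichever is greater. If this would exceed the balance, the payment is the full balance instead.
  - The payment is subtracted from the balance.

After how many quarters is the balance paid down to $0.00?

# | Opening | Interest | Payment | End bal
1 | $28,319.75 | $934.55 | $8,776.29 | $20,478.01
2 | $20,478.01 | $934.55 | $6,423.77 | $14,988.79
3 | $14,988.79 | $934.55 | $4,777.00 | $11,146.34
4 | $11,146.34 | $934.55 | $3,624.27 | $8,456.62
5 | $8,456.62 | $934.55 | $2,817.35 | $6,573.82
6 | $6,573.82 | $934.55 | $2,252.51 | $5,255.86
7 | $5,255.86 | $934.55 | $1,857.12 | $4,333.29
8 | $4,333.29 | $934.55 | $1,580.35 | $3,687.49
9 | $3,687.49 | $934.55 | $1,558.00 | $3,064.04
10 | $3,064.04 | $934.55 | $1,558.00 | $2,440.59
11 | $2,440.59 | $934.55 | $1,558.00 | $1,817.14
12 | $1,817.14 | $934.55 | $1,558.00 | $1,193.69
13 | $1,193.69 | $934.55 | $1,558.00 | $570.24
14 | $570.24 | $934.55 | $1,504.79 | $0.00
Balance reaches $0.00 in quarter 14.

14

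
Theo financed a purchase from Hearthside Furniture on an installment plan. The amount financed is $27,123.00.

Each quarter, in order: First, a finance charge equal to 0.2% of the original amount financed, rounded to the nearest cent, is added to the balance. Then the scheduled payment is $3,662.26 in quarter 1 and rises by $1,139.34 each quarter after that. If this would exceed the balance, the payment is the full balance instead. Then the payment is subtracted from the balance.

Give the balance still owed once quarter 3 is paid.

$12,880.95

Quarter 1: $27,123.00 +$54.25 interest = $27,177.25; pay $3,662.26 → $23,514.99
Quarter 2: $23,514.99 +$54.25 interest = $23,569.24; pay $4,801.60 → $18,767.64
Quarter 3: $18,767.64 +$54.25 interest = $18,821.89; pay $5,940.94 → $12,880.95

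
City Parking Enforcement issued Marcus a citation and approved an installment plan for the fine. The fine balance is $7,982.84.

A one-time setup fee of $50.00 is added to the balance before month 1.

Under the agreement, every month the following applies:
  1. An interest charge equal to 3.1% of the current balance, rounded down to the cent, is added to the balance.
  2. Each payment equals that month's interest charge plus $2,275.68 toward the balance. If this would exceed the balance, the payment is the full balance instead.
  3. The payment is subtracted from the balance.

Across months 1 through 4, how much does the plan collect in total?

# | Opening | Interest | Payment | End bal
1 | $8,032.84 | $249.01 | $2,524.69 | $5,757.16
2 | $5,757.16 | $178.47 | $2,454.15 | $3,481.48
3 | $3,481.48 | $107.92 | $2,383.60 | $1,205.80
4 | $1,205.80 | $37.37 | $1,243.17 | $0.00
Total paid: $8,605.61

$8,605.61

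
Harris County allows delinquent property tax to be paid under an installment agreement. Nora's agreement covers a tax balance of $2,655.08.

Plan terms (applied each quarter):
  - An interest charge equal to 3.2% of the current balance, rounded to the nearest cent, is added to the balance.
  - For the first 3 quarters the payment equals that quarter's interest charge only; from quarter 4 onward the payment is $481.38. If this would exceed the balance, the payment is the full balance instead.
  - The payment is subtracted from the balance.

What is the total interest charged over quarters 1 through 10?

Quarter 1: opening $2,655.08; interest $84.96 → $2,740.04; payment $84.96; balance $2,655.08
Quarter 2: opening $2,655.08; interest $84.96 → $2,740.04; payment $84.96; balance $2,655.08
Quarter 3: opening $2,655.08; interest $84.96 → $2,740.04; payment $84.96; balance $2,655.08
Quarter 4: opening $2,655.08; interest $84.96 → $2,740.04; payment $481.38; balance $2,258.66
Quarter 5: opening $2,258.66; interest $72.28 → $2,330.94; payment $481.38; balance $1,849.56
Quarter 6: opening $1,849.56; interest $59.19 → $1,908.75; payment $481.38; balance $1,427.37
Quarter 7: opening $1,427.37; interest $45.68 → $1,473.05; payment $481.38; balance $991.67
Quarter 8: opening $991.67; interest $31.73 → $1,023.40; payment $481.38; balance $542.02
Quarter 9: opening $542.02; interest $17.34 → $559.36; payment $481.38; balance $77.98
Quarter 10: opening $77.98; interest $2.50 → $80.48; payment $80.48; balance $0.00
Total interest: $84.96 + $84.96 + $84.96 + $84.96 + $72.28 + $59.19 + $45.68 + $31.73 + $17.34 + $2.50 = $568.56

$568.56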